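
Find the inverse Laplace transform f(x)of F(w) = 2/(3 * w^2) 2 * x/3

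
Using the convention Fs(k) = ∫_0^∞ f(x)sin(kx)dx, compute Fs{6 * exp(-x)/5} 6 * k/(5 * (k^2+1))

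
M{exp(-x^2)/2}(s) gamma(s/2)/4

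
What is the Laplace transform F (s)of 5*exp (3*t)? 5/ (s - 3)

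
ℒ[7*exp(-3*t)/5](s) 7/(5*(s+3))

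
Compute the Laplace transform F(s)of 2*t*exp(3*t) 2/(s - 3)^2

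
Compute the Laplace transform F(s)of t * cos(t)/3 (s^2-1)/(3 * (s^2 + 1)^2)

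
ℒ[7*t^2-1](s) 14/s^3-1/s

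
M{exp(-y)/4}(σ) gamma(σ)/4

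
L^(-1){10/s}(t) 10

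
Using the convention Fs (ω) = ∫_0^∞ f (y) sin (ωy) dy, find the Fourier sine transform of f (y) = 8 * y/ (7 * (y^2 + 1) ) 4 * pi * exp (-ω) /7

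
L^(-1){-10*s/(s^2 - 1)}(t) -10*cosh(t)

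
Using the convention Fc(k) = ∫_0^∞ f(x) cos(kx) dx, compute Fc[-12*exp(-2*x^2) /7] -3*sqrt(2)*sqrt(pi)*exp(-k^2/8) /7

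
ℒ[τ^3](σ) 6/σ^4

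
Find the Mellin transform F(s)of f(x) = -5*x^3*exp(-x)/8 -5*gamma(s+3)/8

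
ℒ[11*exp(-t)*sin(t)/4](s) 11/(4*((s + 1)^2 + 1))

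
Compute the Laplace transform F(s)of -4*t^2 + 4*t 4/s^2 - 8/s^3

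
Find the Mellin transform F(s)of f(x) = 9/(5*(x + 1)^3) 9*pi*(s - 2)*(s - 1)/(10*sin(pi*s))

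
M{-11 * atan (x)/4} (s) 11 * pi * sec (pi * s/2)/ (8 * s)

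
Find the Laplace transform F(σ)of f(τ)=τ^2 2/σ^3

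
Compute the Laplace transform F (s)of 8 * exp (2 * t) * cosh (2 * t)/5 8 * (s - 2)/ (5 * s * (s - 4))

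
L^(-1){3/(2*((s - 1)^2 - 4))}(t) 3*exp(t)*sinh(2*t)/4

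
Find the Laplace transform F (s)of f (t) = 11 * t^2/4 11/ (2 * s^3)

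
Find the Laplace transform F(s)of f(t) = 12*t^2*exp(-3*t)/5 24/(5*(s + 3)^3)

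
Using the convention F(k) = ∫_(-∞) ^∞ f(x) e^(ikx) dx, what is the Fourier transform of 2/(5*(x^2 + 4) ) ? pi*exp(-2*Abs(k) ) /5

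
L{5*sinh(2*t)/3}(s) 10/(3*(s^2 - 4))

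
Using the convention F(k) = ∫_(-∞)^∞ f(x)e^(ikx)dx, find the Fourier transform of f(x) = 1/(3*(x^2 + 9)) pi*exp(-3*Abs(k))/9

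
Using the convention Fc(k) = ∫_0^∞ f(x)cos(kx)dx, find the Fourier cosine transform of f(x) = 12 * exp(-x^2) 6 * sqrt(pi) * exp(-k^2/4)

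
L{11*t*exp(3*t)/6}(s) 11/(6*(s - 3)^2)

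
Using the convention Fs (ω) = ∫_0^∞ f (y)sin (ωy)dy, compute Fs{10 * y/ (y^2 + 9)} 5 * pi * exp (-3 * ω)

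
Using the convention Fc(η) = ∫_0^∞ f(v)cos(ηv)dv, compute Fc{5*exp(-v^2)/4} 5*sqrt(pi)*exp(-η^2/4)/8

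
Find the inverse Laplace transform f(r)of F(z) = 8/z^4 4*r^3/3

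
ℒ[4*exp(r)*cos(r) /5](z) 4*(z - 1) /(5*((z - 1) ^2 + 1) ) 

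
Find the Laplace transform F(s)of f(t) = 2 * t 2/s^2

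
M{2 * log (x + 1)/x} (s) -2 * pi * csc (pi * s)/ (s - 1)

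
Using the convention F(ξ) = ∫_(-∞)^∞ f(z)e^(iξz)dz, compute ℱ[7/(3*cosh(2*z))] 7*pi/(6*cosh(pi*ξ/4))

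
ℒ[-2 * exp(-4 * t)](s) -2/(s + 4)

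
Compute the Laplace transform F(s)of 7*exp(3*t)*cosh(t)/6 7*(s - 3)/(6*((s - 3)^2 - 1))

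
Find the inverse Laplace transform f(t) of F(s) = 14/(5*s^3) 7*t^2/5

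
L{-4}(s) -4/s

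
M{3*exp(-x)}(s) 3*gamma(s)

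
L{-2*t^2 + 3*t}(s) 3/s^2 - 4/s^3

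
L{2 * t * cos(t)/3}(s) 2 * (s^2 - 1)/(3 * (s^2 + 1)^2)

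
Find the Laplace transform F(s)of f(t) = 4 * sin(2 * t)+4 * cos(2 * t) 8/(s^2+4)+4 * s/(s^2+4)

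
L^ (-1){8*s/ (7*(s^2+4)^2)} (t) 2*t*sin (2*t)/7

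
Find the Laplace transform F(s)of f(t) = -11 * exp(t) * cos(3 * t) 11 * (1 - s)/((s - 1)^2 + 9)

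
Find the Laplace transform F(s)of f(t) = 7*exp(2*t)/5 7/(5*(s - 2))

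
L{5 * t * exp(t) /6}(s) 5/(6 * (s - 1) ^2) 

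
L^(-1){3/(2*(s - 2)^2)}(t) 3*t*exp(2*t)/2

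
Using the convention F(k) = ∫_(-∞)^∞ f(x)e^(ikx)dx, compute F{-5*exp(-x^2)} -5*sqrt(pi)*exp(-k^2/4)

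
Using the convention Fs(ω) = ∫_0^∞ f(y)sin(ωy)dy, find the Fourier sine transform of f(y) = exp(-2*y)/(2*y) atan(ω/2)/2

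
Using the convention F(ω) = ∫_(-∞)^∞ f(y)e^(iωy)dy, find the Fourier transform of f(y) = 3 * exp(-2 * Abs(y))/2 6/(ω^2 + 4)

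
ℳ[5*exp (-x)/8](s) 5*gamma (s)/8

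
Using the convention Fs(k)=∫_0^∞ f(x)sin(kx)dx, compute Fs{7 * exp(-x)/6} 7 * k/(6 * (k^2+1))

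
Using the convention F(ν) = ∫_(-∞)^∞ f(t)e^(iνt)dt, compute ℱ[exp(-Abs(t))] 2/(ν^2 + 1)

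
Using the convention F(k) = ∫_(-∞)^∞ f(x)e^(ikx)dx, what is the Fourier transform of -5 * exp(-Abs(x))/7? -10/(7 * k^2+7)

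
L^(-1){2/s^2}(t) 2*t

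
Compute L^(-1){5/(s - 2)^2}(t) 5*t*exp(2*t)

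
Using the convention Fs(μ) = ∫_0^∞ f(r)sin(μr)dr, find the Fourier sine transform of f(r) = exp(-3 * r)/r atan(μ/3)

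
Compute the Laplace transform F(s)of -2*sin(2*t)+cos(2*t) s/(s^2+4) - 4/(s^2+4)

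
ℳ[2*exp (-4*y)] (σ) 2^ (1 - 2*σ)*gamma (σ)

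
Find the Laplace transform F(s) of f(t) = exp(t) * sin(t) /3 1/(3 * ((s - 1) ^2 + 1) ) 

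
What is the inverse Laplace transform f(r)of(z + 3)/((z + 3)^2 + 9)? exp(-3 * r) * cos(3 * r)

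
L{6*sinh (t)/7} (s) 6/ (7*(s^2 - 1))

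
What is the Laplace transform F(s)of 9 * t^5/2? 540/s^6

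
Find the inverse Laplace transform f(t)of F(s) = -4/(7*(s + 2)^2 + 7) -4*exp(-2*t)*sin(t)/7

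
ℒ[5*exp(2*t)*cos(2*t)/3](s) 5*(s - 2)/(3*((s - 2)^2 + 4))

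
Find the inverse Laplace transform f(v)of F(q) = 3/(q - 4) 3*exp(4*v)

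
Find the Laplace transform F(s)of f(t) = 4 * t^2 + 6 6/s + 8/s^3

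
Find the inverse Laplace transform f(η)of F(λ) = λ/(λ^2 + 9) cos(3 * η)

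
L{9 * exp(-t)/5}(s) 9/(5 * (s+1))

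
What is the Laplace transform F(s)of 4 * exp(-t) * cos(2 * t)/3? 4 * (s + 1)/(3 * ((s + 1)^2 + 4))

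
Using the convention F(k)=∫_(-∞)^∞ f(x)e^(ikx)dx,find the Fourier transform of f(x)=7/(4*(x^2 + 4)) 7*pi*exp(-2*Abs(k))/8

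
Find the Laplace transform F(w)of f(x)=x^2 2/w^3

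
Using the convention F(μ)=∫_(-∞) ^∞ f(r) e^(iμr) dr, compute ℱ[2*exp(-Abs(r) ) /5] 4/(5*(μ^2 + 1) ) 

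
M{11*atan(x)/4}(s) -11*pi*sec(pi*s/2)/(8*s)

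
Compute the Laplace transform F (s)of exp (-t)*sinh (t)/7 1/ (7*s*(s+2))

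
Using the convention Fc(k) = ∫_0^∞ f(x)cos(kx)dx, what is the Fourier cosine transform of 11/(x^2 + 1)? 11*pi*exp(-k)/2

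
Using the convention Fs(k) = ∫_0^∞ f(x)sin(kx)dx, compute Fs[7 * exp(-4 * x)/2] 7 * k/(2 * (k^2+16))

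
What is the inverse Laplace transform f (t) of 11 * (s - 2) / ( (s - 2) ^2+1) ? 11 * exp (2 * t) * cos (t) 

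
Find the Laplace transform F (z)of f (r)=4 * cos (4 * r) 4 * z/ (z^2 + 16)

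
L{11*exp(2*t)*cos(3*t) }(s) 11*(s - 2) /((s - 2) ^2 + 9) 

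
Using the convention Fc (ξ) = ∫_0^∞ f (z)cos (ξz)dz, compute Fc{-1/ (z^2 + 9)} -pi*exp (-3*ξ)/6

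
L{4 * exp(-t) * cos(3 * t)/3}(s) 4 * (s + 1)/(3 * ((s + 1)^2 + 9))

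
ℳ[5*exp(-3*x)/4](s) 5*gamma(s)/(4*3^s)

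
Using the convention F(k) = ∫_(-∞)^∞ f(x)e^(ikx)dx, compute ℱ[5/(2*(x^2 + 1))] 5*pi*exp(-Abs(k))/2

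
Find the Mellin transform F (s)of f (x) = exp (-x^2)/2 gamma (s/2)/4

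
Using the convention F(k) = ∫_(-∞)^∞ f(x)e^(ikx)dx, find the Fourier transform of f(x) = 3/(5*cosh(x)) 3*pi/(5*cosh(pi*k/2))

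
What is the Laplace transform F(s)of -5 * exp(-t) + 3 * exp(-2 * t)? 3/(s + 2) - 5/(s + 1)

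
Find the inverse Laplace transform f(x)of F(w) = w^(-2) x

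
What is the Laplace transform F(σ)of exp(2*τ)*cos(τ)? (σ - 2)/((σ - 2)^2 + 1)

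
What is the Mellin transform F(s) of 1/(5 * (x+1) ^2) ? (-pi * s+pi) /(5 * sin(pi * s) ) 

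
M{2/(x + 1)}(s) 2 * pi * csc(pi * s)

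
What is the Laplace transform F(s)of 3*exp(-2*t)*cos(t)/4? 3*(s + 2)/(4*((s + 2)^2 + 1))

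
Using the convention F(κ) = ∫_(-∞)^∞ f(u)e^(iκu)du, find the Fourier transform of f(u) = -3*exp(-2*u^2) -3*sqrt(2)*sqrt(pi)*exp(-κ^2/8)/2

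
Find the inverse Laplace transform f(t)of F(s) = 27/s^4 9*t^3/2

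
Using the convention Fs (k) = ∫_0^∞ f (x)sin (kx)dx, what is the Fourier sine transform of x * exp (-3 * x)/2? 3 * k/ (k^2 + 9)^2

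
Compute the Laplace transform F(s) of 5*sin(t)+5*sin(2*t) 5/(s^2+1)+10/(s^2+4) 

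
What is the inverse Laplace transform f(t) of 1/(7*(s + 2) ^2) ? t*exp(-2*t) /7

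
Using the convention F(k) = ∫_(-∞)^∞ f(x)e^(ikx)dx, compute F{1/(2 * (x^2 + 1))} pi * exp(-Abs(k))/2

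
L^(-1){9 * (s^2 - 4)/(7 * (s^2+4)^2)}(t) 9 * t * cos(2 * t)/7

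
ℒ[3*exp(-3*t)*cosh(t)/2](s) 3*(s + 3)/(2*((s + 3)^2 - 1))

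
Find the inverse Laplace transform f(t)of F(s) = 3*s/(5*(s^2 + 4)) 3*cos(2*t)/5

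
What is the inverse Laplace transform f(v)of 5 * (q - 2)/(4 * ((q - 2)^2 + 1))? 5 * exp(2 * v) * cos(v)/4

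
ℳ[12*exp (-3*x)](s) 12*gamma (s)/3^s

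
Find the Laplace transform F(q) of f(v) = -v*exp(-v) -1/(q + 1) ^2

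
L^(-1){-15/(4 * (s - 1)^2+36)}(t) -5 * exp(t) * sin(3 * t)/4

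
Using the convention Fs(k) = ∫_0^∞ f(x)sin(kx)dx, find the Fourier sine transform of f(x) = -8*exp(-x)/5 -8*k/(5*k^2 + 5)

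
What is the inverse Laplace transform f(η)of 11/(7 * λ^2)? 11 * η/7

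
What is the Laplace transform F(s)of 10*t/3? 10/(3*s^2)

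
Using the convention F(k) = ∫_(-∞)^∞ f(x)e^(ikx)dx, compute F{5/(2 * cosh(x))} 5 * pi/(2 * cosh(pi * k/2))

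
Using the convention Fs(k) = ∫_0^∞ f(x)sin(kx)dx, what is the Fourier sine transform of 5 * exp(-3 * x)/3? 5 * k/(3 * (k^2 + 9))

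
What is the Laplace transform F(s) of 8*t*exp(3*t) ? 8/(s - 3) ^2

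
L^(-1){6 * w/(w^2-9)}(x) 6 * cosh(3 * x)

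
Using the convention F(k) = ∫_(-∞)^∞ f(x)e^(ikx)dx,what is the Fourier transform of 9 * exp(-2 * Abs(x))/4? 9/(k^2 + 4)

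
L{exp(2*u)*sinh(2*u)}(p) 2/(p*(p - 4))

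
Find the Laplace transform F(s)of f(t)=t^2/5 2/(5 * s^3)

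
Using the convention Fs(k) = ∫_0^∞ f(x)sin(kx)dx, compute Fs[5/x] 5 * pi/2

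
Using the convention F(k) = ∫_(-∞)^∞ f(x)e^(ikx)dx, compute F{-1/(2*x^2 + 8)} -pi*exp(-2*Abs(k))/4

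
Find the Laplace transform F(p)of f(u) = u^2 2/p^3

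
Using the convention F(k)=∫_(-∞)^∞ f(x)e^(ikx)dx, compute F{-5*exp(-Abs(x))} -10/(k^2 + 1)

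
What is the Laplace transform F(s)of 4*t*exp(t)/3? 4/(3*(s - 1)^2)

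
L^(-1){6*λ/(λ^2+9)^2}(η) η*sin(3*η)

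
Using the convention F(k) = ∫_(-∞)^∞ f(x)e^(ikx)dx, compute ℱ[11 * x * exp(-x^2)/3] 11 * I * sqrt(pi) * k * exp(-k^2/4)/6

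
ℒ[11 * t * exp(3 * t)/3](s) 11/(3 * (s - 3)^2)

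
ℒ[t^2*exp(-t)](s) 2/(s+1)^3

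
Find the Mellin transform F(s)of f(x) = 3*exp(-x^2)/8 3*gamma(s/2)/16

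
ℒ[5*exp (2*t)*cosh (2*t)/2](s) 5*(s - 2)/ (2*s*(s - 4))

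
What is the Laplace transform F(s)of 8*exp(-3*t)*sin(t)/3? 8/(3*((s + 3)^2 + 1))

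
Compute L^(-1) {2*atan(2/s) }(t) 2*sin(2*t) /t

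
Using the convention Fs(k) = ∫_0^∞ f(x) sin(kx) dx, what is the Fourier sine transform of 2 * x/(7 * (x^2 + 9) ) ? pi * exp(-3 * k) /7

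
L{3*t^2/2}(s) 3/s^3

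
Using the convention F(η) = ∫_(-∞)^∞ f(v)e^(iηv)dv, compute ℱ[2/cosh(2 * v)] pi/cosh(pi * η/4)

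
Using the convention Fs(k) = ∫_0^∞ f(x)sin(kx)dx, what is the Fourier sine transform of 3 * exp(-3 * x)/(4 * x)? 3 * atan(k/3)/4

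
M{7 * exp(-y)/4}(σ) 7 * gamma(σ)/4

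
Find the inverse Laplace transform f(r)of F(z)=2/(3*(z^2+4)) sin(2*r)/3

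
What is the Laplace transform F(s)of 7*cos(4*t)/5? 7*s/(5*(s^2 + 16))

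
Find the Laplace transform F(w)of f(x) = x w^(-2)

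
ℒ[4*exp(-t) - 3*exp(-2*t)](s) 4/(s+1) - 3/(s+2)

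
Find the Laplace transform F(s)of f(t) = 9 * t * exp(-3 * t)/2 9/(2 * (s+3)^2)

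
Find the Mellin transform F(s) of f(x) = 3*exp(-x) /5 3*gamma(s) /5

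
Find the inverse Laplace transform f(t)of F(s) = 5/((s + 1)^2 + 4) 5*exp(-t)*sin(2*t)/2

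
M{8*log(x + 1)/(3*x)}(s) -8*pi*csc(pi*s)/(3*s - 3)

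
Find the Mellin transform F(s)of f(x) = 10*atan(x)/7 -5*pi*sec(pi*s/2)/(7*s)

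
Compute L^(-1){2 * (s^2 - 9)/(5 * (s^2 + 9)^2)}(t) 2 * t * cos(3 * t)/5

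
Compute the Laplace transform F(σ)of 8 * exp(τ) 8/(σ - 1)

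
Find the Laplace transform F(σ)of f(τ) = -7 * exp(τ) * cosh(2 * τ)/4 7 * (1 - σ)/(4 * ((σ - 1)^2 - 4))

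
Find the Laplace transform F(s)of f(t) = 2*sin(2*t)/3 4/(3*(s^2+4))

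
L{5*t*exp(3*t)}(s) 5/(s - 3)^2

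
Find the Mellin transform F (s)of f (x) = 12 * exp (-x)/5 12 * gamma (s)/5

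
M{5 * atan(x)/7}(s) -5 * pi * sec(pi * s/2)/(14 * s)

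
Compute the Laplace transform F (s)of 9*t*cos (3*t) 9*(s^2 - 9)/ (s^2 + 9)^2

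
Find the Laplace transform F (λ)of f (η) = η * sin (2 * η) 4 * λ/ (λ^2 + 4)^2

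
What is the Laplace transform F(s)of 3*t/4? 3/(4*s^2)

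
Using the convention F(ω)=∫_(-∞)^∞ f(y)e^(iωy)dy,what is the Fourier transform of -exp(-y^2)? -sqrt(pi) * exp(-ω^2/4)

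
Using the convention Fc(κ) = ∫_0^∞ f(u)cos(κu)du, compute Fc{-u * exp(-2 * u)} (κ^2 - 4)/(κ^2 + 4)^2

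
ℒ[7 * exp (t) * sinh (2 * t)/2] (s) 7/ ( (s - 1)^2 - 4)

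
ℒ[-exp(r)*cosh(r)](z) (1 - z)/(z*(z - 2))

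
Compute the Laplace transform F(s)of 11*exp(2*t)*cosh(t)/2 11*(s - 2)/(2*((s - 2)^2 - 1))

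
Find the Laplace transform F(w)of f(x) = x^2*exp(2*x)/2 (w - 2)^(-3)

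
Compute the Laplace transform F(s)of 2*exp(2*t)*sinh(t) 2/((s - 2)^2 - 1)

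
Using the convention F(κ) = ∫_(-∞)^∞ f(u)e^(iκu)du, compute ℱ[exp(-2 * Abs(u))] 4/(κ^2 + 4)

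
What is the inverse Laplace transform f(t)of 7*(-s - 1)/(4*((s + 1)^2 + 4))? -7*exp(-t)*cos(2*t)/4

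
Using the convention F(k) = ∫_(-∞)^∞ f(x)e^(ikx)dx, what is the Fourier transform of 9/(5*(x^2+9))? 3*pi*exp(-3*Abs(k))/5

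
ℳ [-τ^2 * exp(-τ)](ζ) -gamma(ζ + 2)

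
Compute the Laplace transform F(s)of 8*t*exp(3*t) 8/(s - 3)^2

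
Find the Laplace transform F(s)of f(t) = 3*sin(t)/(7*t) 3*atan(1/s)/7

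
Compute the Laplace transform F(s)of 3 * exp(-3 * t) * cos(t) 3 * (s+3)/((s+3)^2+1)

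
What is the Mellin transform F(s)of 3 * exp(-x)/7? 3 * gamma(s)/7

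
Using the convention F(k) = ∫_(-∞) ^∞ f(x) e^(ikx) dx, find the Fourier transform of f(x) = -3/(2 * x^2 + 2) -3 * pi * exp(-Abs(k) ) /2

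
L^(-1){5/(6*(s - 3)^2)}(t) 5*t*exp(3*t)/6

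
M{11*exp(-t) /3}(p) 11*gamma(p) /3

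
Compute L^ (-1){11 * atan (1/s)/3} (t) 11 * sin (t)/ (3 * t)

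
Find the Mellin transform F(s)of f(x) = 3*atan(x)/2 -3*pi*sec(pi*s/2)/(4*s)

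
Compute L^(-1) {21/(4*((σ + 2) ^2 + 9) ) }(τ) 7*exp(-2*τ)*sin(3*τ) /4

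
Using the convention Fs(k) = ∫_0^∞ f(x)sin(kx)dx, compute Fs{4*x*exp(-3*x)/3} 8*k/(k^2+9)^2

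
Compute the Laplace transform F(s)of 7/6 7/(6*s)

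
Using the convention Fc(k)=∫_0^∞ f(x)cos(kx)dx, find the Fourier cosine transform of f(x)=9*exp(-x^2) 9*sqrt(pi)*exp(-k^2/4)/2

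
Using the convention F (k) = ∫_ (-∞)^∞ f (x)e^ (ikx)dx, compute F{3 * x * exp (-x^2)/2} 3 * I * sqrt (pi) * k * exp (-k^2/4)/4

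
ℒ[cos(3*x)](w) w/(w^2 + 9)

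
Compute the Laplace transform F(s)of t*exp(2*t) (s - 2)^(-2)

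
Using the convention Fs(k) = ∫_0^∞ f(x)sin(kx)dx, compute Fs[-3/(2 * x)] -3 * pi/4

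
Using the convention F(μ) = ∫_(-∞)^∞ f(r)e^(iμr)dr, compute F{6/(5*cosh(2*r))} 3*pi/(5*cosh(pi*μ/4))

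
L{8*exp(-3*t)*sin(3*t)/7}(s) 24/(7*((s+3)^2+9))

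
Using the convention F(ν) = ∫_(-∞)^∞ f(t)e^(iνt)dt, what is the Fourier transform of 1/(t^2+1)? pi * exp(-Abs(ν))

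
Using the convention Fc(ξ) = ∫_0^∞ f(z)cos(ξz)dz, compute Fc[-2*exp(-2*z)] -4/(ξ^2+4)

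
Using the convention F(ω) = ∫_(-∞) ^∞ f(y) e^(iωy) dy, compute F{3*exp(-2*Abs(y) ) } 12/(ω^2+4) 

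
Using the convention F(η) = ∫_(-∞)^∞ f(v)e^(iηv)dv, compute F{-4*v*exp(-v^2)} -2*I*sqrt(pi)*η*exp(-η^2/4)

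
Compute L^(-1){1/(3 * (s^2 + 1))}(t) sin(t)/3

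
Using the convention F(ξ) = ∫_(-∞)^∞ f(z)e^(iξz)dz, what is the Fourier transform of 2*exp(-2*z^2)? sqrt(2)*sqrt(pi)*exp(-ξ^2/8)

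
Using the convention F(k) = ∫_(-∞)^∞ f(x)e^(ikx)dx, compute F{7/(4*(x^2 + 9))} 7*pi*exp(-3*Abs(k))/12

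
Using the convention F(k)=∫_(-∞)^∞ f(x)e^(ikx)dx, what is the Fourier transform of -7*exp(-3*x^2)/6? -7*sqrt(3)*sqrt(pi)*exp(-k^2/12)/18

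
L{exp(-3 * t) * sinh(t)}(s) 1/((s + 3)^2-1)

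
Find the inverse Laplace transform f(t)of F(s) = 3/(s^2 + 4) 3 * sin(2 * t)/2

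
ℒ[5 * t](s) 5/s^2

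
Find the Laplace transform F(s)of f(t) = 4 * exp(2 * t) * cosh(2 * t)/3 4 * (s - 2)/(3 * s * (s - 4))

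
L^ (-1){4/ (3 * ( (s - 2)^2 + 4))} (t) 2 * exp (2 * t) * sin (2 * t)/3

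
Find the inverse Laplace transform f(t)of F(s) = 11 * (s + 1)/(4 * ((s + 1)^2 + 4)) 11 * exp(-t) * cos(2 * t)/4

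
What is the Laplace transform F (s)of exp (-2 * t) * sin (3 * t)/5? 3/ (5 * ( (s + 2)^2 + 9))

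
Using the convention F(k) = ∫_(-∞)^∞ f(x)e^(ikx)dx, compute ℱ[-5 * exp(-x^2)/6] -5 * sqrt(pi) * exp(-k^2/4)/6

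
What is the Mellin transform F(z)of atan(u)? -pi * sec(pi * z/2)/(2 * z)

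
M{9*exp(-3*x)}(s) 3^(2 - s)*gamma(s)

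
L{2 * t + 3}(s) 3/s + 2/s^2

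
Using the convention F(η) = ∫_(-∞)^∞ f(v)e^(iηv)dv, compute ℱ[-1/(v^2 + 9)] -pi * exp(-3 * Abs(η))/3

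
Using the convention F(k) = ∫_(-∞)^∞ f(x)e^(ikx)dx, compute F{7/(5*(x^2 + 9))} 7*pi*exp(-3*Abs(k))/15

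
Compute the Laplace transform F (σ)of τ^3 6/σ^4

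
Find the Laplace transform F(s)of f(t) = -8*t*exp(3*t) -8/(s - 3)^2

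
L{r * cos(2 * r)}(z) (z^2 - 4)/(z^2+4)^2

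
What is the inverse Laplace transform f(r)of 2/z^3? r^2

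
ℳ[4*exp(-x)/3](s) 4*gamma(s)/3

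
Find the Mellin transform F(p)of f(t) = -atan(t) pi * sec(pi * p/2)/(2 * p)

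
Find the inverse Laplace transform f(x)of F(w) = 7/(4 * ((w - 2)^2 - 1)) 7 * exp(2 * x) * sinh(x)/4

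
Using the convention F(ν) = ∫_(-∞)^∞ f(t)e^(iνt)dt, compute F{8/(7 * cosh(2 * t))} 4 * pi/(7 * cosh(pi * ν/4))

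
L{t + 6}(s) 6/s + s^(-2)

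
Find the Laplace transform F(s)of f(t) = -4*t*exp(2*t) -4/(s - 2)^2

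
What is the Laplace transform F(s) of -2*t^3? -12/s^4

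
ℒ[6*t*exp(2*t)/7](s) 6/(7*(s - 2)^2)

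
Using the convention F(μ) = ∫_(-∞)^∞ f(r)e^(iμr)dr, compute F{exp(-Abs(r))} 2/(μ^2 + 1)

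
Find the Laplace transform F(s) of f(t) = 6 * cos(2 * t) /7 6 * s/(7 * (s^2 + 4) ) 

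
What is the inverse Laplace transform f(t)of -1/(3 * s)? -1/3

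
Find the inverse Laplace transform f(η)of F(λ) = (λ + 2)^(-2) η*exp(-2*η)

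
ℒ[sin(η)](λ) 1/(λ^2 + 1)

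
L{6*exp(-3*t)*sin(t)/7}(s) 6/(7*((s + 3)^2 + 1))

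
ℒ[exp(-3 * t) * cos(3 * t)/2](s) (s + 3)/(2 * ((s + 3)^2 + 9))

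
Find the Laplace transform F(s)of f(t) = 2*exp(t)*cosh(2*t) 2*(s - 1)/((s - 1)^2-4)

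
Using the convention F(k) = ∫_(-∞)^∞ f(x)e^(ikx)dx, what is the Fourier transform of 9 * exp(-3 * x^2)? 3 * sqrt(3) * sqrt(pi) * exp(-k^2/12)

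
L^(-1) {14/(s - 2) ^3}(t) 7 * t^2 * exp(2 * t) 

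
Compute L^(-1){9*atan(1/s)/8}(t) 9*sin(t)/(8*t)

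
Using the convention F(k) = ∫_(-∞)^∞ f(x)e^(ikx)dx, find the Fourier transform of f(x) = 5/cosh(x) 5 * pi/cosh(pi * k/2)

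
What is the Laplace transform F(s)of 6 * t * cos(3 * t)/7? 6 * (s^2-9)/(7 * (s^2+9)^2)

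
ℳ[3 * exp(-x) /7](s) 3 * gamma(s) /7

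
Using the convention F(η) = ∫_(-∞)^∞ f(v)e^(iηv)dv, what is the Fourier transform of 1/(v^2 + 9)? pi * exp(-3 * Abs(η))/3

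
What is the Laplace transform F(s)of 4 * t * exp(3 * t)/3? 4/(3 * (s - 3)^2)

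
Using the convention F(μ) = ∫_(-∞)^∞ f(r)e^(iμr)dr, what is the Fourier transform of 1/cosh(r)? pi/cosh(pi * μ/2)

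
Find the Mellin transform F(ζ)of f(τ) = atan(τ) -pi * sec(pi * ζ/2)/(2 * ζ)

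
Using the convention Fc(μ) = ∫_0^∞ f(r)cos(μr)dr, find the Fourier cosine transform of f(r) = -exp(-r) -1/(μ^2 + 1)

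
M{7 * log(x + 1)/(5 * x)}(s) -7 * pi * csc(pi * s)/(5 * s - 5)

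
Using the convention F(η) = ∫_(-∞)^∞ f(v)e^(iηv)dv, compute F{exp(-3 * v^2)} sqrt(3) * sqrt(pi) * exp(-η^2/12)/3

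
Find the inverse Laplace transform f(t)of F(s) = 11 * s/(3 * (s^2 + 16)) 11 * cos(4 * t)/3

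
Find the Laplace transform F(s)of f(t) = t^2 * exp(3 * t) 2/(s - 3)^3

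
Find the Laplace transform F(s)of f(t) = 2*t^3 12/s^4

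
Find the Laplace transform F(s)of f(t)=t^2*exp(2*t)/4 1/(2*(s - 2)^3)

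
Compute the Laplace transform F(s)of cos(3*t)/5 s/(5*(s^2+9))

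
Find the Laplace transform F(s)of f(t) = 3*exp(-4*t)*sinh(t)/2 3/(2*((s + 4)^2 - 1))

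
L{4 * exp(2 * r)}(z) 4/(z - 2)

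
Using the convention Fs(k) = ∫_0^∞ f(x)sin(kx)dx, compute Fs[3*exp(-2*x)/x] 3*atan(k/2)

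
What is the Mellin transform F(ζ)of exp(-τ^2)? gamma(ζ/2)/2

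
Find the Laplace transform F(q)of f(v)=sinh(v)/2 1/(2*(q^2 - 1))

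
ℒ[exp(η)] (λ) 1/(λ - 1)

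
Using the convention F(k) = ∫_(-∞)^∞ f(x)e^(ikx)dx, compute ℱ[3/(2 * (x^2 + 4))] 3 * pi * exp(-2 * Abs(k))/4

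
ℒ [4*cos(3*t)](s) 4*s/(s^2 + 9)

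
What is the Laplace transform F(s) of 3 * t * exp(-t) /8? 3/(8 * (s + 1) ^2) 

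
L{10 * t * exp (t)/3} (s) 10/ (3 * (s - 1)^2)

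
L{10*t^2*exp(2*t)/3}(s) 20/(3*(s - 2)^3)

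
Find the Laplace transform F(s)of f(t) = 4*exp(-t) 4/(s + 1)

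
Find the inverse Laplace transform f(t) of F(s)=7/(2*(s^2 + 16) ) 7*sin(4*t) /8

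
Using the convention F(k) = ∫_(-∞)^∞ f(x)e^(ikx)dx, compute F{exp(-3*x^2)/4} sqrt(3)*sqrt(pi)*exp(-k^2/12)/12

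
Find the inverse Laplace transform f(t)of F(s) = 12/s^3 6 * t^2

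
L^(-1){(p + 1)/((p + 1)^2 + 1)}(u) exp(-u)*cos(u)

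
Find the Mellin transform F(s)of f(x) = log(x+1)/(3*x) -pi*csc(pi*s)/(3*s - 3)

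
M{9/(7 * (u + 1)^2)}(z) -9 * pi * (z - 1)/(7 * sin(pi * z))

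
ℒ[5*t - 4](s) 5/s^2 - 4/s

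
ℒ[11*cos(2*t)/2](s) 11*s/(2*(s^2 + 4))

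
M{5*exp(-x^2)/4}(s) 5*gamma(s/2)/8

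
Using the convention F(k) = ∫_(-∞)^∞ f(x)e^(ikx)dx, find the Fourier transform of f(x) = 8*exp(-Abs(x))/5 16/(5*(k^2 + 1))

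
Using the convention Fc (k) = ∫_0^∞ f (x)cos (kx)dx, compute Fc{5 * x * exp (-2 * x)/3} 5 * (4 - k^2)/ (3 * (k^2 + 4)^2)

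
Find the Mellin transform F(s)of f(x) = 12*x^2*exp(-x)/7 12*gamma(s + 2)/7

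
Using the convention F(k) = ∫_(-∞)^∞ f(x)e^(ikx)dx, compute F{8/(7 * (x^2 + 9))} 8 * pi * exp(-3 * Abs(k))/21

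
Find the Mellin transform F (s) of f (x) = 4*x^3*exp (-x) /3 4*gamma (s+3) /3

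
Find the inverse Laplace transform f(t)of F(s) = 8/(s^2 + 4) 4*sin(2*t)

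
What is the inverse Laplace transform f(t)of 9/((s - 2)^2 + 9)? 3 * exp(2 * t) * sin(3 * t)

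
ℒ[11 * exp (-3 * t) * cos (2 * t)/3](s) 11 * (s + 3)/ (3 * ( (s + 3)^2 + 4))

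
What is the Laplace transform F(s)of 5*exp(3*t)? 5/(s - 3)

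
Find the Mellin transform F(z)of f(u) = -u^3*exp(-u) -gamma(z + 3)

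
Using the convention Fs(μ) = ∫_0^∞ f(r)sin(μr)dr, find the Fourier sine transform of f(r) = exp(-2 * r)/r atan(μ/2)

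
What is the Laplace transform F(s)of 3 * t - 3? 3/s^2 - 3/s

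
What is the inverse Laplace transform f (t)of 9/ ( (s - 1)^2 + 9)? 3*exp (t)*sin (3*t)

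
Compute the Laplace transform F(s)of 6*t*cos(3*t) 6*(s^2 - 9)/(s^2 + 9)^2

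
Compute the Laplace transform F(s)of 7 7/s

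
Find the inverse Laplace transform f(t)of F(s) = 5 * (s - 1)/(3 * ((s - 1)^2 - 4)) 5 * exp(t) * cosh(2 * t)/3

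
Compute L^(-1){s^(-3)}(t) t^2/2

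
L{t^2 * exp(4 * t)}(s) 2/(s - 4)^3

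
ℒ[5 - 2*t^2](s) 5/s - 4/s^3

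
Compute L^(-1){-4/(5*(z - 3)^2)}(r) -4*r*exp(3*r)/5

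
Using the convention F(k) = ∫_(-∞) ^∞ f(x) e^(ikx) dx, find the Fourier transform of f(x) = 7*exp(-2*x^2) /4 7*sqrt(2)*sqrt(pi)*exp(-k^2/8) /8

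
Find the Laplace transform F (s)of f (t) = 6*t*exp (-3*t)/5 6/ (5*(s + 3)^2)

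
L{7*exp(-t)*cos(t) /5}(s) 7*(s + 1) /(5*((s + 1) ^2 + 1) ) 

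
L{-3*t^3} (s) -18/s^4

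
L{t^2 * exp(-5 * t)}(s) 2/(s + 5)^3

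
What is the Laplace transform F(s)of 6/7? 6/(7 * s)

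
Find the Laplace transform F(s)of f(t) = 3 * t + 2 3/s^2 + 2/s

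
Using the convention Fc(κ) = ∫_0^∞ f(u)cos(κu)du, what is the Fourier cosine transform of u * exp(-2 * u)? (4 - κ^2)/(κ^2 + 4)^2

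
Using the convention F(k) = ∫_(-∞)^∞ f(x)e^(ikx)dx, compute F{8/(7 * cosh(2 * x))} 4 * pi/(7 * cosh(pi * k/4))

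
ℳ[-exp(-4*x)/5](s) -gamma(s)/(5*4^s)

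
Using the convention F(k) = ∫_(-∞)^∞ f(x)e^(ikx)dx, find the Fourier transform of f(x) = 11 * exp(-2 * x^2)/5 11 * sqrt(2) * sqrt(pi) * exp(-k^2/8)/10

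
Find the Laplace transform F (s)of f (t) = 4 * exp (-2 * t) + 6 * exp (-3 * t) 6/ (s + 3) + 4/ (s + 2)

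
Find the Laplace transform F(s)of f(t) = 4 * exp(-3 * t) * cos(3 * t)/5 4 * (s + 3)/(5 * ((s + 3)^2 + 9))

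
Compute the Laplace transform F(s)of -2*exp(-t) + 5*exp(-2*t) 5/(s + 2) - 2/(s + 1)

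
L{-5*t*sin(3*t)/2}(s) -15*s/(s^2 + 9)^2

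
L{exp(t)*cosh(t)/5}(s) (s - 1)/(5*s*(s - 2))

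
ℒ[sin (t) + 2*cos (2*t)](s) 1/ (s^2 + 1) + 2*s/ (s^2 + 4)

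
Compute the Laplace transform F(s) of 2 2/s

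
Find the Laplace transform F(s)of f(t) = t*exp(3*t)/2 1/(2*(s - 3)^2)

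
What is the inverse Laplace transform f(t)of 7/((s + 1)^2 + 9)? 7*exp(-t)*sin(3*t)/3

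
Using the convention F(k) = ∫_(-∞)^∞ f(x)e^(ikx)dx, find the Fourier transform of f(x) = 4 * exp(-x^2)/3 4 * sqrt(pi) * exp(-k^2/4)/3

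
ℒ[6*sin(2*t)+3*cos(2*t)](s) 12/(s^2+4)+3*s/(s^2+4)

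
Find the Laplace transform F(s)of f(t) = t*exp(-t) (s + 1)^(-2)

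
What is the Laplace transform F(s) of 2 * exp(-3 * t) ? 2/(s + 3) 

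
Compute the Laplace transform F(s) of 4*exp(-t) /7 4/(7*(s + 1) ) 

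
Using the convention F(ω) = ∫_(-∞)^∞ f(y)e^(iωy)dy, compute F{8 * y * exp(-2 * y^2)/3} sqrt(2) * I * sqrt(pi) * ω * exp(-ω^2/8)/3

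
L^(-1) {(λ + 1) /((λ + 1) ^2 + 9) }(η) exp(-η) * cos(3 * η) 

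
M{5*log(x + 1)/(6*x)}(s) -5*pi*csc(pi*s)/(6*s - 6)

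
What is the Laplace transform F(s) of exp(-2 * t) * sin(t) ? 1/((s+2) ^2+1) 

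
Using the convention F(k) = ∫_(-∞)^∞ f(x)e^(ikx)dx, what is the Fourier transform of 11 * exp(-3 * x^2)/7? 11 * sqrt(3) * sqrt(pi) * exp(-k^2/12)/21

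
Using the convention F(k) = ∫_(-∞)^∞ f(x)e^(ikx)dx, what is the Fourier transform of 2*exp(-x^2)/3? 2*sqrt(pi)*exp(-k^2/4)/3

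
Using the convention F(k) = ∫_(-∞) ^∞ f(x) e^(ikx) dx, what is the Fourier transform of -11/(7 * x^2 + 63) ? -11 * pi * exp(-3 * Abs(k) ) /21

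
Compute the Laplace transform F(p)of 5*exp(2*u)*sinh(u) 5/((p - 2)^2 - 1)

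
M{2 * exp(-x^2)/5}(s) gamma(s/2)/5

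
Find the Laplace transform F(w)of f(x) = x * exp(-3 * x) (w+3)^(-2)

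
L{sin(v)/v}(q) atan(1/q)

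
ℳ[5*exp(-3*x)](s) 5*gamma(s)/3^s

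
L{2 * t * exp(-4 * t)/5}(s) 2/(5 * (s + 4)^2)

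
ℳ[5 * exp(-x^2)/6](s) 5 * gamma(s/2)/12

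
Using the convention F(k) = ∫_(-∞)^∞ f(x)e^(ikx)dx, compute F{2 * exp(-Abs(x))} 4/(k^2 + 1)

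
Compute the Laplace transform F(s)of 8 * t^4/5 192/(5 * s^5)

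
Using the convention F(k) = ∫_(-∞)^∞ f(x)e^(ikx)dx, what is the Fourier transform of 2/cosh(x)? 2*pi/cosh(pi*k/2)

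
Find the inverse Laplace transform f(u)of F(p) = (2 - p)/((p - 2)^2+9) -exp(2*u)*cos(3*u)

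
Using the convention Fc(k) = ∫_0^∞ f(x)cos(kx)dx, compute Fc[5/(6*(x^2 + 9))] 5*pi*exp(-3*k)/36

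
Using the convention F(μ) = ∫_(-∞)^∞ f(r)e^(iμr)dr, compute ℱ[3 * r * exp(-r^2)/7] 3 * I * sqrt(pi) * μ * exp(-μ^2/4)/14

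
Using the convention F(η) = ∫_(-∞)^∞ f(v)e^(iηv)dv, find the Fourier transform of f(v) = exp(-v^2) sqrt(pi)*exp(-η^2/4)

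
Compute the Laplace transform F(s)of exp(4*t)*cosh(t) (s - 4)/((s - 4)^2 - 1)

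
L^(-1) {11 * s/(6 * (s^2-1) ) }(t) 11 * cosh(t) /6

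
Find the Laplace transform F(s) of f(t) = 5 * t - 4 5/s^2-4/s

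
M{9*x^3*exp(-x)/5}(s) 9*gamma(s + 3)/5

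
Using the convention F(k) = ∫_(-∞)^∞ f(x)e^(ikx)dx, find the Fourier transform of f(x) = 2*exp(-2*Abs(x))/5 8/(5*(k^2 + 4))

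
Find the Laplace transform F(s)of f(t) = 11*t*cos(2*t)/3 11*(s^2 - 4)/(3*(s^2 + 4)^2)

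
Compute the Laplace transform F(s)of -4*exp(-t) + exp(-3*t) 1/(s + 3)-4/(s + 1)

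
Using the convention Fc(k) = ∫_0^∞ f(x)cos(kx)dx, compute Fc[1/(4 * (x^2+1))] pi * exp(-k)/8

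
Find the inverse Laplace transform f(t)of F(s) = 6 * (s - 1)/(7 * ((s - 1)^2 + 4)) 6 * exp(t) * cos(2 * t)/7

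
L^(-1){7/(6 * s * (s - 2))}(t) 7 * exp(t) * sinh(t)/6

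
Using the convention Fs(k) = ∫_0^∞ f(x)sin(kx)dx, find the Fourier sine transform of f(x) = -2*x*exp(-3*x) -12*k/(k^2 + 9)^2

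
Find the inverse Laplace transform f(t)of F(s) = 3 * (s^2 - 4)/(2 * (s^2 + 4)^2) 3 * t * cos(2 * t)/2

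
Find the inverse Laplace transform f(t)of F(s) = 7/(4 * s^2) 7 * t/4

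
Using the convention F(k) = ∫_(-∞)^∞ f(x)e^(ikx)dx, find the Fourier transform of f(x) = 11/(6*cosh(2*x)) 11*pi/(12*cosh(pi*k/4))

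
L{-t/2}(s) -1/(2 * s^2)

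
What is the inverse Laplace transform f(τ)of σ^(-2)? τ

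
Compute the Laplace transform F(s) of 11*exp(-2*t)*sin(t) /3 11/(3*((s + 2) ^2 + 1) ) 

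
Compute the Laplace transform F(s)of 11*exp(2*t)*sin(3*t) 33/((s - 2)^2 + 9)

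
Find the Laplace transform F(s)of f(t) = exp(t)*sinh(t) 1/(s*(s - 2))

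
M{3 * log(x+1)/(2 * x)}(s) -3 * pi * csc(pi * s)/(2 * s - 2)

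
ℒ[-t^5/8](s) -15/s^6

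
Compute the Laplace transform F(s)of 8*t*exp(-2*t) 8/(s+2)^2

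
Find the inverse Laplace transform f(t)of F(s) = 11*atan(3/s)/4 11*sin(3*t)/(4*t)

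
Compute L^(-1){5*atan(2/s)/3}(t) 5*sin(2*t)/(3*t)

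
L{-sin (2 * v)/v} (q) -atan (2/q)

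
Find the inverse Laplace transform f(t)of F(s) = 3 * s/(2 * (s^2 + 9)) 3 * cos(3 * t)/2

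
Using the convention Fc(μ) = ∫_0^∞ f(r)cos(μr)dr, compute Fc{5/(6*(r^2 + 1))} 5*pi*exp(-μ)/12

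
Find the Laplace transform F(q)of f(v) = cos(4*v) q/(q^2 + 16)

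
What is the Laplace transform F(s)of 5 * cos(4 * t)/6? 5 * s/(6 * (s^2 + 16))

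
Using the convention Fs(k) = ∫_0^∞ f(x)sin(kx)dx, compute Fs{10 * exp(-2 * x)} 10 * k/(k^2+4)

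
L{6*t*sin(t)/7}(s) 12*s/(7*(s^2 + 1)^2)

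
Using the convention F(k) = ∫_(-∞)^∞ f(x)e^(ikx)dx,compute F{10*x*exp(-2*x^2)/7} 5*sqrt(2)*I*sqrt(pi)*k*exp(-k^2/8)/28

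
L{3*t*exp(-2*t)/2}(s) 3/(2*(s + 2)^2)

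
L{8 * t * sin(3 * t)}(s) 48 * s/(s^2 + 9)^2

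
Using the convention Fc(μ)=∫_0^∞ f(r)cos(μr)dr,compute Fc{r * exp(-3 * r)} (9 - μ^2)/(μ^2 + 9)^2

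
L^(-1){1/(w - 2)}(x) exp(2*x)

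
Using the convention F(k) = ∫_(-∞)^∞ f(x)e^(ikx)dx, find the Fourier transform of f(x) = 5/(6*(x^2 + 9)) 5*pi*exp(-3*Abs(k))/18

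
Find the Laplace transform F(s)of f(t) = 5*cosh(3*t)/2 5*s/(2*(s^2 - 9))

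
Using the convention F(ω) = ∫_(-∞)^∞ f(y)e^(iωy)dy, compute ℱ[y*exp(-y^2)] I*sqrt(pi)*ω*exp(-ω^2/4)/2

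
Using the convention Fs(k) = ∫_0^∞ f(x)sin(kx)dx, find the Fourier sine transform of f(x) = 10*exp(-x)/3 10*k/(3*(k^2 + 1))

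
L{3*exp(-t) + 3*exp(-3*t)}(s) 3/(s + 1) + 3/(s + 3)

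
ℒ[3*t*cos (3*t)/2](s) 3*(s^2 - 9)/ (2*(s^2 + 9)^2)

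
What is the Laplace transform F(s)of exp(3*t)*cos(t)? (s - 3)/((s - 3)^2 + 1)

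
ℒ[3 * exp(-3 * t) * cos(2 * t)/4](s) 3 * (s + 3)/(4 * ((s + 3)^2 + 4))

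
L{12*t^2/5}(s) 24/(5*s^3)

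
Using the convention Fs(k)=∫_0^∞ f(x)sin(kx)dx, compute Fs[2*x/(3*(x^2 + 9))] pi*exp(-3*k)/3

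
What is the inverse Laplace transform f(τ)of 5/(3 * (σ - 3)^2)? 5 * τ * exp(3 * τ)/3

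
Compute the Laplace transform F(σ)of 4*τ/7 4/(7*σ^2)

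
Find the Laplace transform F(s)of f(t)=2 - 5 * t 2/s - 5/s^2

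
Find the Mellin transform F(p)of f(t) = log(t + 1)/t -pi*csc(pi*p)/(p - 1)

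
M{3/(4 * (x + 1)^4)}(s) gamma(s) * gamma(4 - s)/8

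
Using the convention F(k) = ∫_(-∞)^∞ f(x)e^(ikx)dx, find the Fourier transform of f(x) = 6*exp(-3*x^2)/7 2*sqrt(3)*sqrt(pi)*exp(-k^2/12)/7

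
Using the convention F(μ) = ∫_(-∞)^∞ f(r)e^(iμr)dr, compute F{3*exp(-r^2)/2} 3*sqrt(pi)*exp(-μ^2/4)/2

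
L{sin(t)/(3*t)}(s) atan(1/s)/3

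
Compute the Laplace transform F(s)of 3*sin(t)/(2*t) 3*atan(1/s)/2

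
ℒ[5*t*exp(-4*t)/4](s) 5/(4*(s+4)^2)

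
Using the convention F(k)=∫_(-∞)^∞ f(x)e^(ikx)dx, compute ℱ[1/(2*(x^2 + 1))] pi*exp(-Abs(k))/2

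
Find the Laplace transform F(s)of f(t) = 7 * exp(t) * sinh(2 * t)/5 14/(5 * ((s - 1)^2 - 4))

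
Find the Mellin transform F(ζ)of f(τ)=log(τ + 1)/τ -pi * csc(pi * ζ)/(ζ - 1)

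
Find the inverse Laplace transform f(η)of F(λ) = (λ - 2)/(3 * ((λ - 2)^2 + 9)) exp(2 * η) * cos(3 * η)/3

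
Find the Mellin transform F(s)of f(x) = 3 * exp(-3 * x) 3^(1 - s) * gamma(s)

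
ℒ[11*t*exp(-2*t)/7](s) 11/(7*(s + 2)^2)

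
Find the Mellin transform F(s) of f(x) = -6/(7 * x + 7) -6 * pi * csc(pi * s) /7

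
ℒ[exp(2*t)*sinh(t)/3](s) 1/(3*((s - 2)^2 - 1))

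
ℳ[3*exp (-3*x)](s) 3^ (1 - s)*gamma (s)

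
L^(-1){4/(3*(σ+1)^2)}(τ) 4*τ*exp(-τ)/3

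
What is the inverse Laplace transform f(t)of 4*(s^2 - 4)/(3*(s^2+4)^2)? 4*t*cos(2*t)/3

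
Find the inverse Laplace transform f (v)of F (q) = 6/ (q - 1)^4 v^3 * exp (v)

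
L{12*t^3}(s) 72/s^4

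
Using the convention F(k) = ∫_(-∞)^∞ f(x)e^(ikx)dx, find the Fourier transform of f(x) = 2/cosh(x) 2*pi/cosh(pi*k/2)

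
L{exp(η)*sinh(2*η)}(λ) 2/((λ - 1)^2 - 4)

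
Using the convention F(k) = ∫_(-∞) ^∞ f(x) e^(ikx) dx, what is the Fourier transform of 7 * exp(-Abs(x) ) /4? 7/(2 * (k^2 + 1) ) 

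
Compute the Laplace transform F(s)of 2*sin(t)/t 2*atan(1/s)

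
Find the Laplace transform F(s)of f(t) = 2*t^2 4/s^3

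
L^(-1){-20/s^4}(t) -10*t^3/3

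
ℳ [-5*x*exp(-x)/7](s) -5*gamma(s+1)/7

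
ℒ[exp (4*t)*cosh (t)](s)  (s - 4)/ ( (s - 4)^2-1)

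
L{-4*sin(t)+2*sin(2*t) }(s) 4/(s^2+4)-4/(s^2+1) 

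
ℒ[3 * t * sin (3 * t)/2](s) 9 * s/ (s^2+9)^2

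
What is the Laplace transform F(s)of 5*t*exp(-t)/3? 5/(3*(s + 1)^2)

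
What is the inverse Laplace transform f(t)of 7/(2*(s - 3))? 7*exp(3*t)/2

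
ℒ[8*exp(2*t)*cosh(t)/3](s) 8*(s - 2)/(3*((s - 2)^2 - 1))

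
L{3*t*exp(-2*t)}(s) 3/(s+2)^2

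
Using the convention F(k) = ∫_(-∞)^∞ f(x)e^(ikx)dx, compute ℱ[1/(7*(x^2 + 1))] pi*exp(-Abs(k))/7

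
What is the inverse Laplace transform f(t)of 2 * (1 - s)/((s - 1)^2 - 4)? -2 * exp(t) * cosh(2 * t)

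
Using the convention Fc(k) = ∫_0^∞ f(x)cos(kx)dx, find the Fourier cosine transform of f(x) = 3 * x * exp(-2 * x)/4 3 * (4 - k^2)/(4 * (k^2 + 4)^2)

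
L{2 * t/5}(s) 2/(5 * s^2)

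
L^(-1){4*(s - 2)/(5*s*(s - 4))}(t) 4*exp(2*t)*cosh(2*t)/5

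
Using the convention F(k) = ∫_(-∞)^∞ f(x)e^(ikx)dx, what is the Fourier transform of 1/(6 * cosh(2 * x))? pi/(12 * cosh(pi * k/4))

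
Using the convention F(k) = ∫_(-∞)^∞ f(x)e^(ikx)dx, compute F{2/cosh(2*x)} pi/cosh(pi*k/4)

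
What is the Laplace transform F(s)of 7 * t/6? 7/(6 * s^2)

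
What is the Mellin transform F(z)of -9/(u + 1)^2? 9 * pi * (z - 1)/sin(pi * z)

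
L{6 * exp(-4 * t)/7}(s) 6/(7 * (s + 4))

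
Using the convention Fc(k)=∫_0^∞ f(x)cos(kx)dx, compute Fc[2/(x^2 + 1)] pi*exp(-k)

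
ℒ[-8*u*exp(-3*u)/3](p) -8/(3*(p + 3)^2)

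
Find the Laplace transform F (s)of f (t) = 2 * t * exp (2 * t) 2/ (s - 2)^2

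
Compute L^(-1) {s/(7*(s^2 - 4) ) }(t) cosh(2*t) /7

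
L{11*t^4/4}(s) 66/s^5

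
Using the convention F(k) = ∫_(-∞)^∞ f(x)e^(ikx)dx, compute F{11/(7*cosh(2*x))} 11*pi/(14*cosh(pi*k/4))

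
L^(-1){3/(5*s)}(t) 3/5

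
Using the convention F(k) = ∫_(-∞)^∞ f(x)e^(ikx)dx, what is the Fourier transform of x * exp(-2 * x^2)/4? sqrt(2) * I * sqrt(pi) * k * exp(-k^2/8)/32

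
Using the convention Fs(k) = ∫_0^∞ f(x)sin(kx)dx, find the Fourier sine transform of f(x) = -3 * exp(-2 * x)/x -3 * atan(k/2)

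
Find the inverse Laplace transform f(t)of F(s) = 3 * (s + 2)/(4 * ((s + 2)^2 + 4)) 3 * exp(-2 * t) * cos(2 * t)/4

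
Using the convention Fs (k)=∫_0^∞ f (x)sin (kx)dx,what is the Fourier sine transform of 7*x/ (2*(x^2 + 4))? 7*pi*exp (-2*k)/4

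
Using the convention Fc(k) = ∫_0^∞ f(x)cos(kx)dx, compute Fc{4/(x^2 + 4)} pi * exp(-2 * k)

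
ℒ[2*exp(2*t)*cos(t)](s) 2*(s - 2)/((s - 2)^2 + 1)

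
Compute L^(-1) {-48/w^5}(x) -2*x^4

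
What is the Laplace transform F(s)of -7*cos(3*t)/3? -7*s/(3*s^2 + 27)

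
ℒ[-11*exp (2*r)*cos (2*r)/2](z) 11*(2 - z)/ (2*( (z - 2)^2+4))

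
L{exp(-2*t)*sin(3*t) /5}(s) 3/(5*((s + 2) ^2 + 9) ) 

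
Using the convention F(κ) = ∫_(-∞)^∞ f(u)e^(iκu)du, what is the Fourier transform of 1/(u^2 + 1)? pi * exp(-Abs(κ))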